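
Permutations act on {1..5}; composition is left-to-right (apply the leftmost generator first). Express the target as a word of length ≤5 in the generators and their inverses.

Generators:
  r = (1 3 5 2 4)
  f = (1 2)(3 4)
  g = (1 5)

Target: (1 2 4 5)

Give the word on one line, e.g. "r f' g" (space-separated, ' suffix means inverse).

  after r': (1 4 2 5 3)
  after f': (1 3 2 5 4)
  after f': (1 4 2 5 3)
  after g: (1 4 2)(3 5)
  after r': (1 2 4 5)

r' f' f' g r'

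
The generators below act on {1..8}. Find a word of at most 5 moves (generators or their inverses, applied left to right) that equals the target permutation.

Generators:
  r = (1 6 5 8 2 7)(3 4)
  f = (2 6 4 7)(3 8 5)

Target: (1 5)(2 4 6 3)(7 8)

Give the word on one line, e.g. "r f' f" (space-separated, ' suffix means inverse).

  after f': (2 7 4 6)(3 5 8)
  after r: (1 6 7 3 8 4 5 2)
  after f: (1 4 3 5 6 2)(7 8)
  after r': (1 3 6 8 2 7 5)
  after f': (1 5)(2 4 6 3)(7 8)

f' r f r' f'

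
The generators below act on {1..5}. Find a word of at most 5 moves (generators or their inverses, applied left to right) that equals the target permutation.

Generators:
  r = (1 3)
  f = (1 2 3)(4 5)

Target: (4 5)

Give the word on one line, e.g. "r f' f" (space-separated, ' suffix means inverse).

  after f: (1 2 3)(4 5)
  after r': (1 2)(4 5)
  after f': (2 3)
  after r: (1 3 2)
  after f: (4 5)

f r' f' r f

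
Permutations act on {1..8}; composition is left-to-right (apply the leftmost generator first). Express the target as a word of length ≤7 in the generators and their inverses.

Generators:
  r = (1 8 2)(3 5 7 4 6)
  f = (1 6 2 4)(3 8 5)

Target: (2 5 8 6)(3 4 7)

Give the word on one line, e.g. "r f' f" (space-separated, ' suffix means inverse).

f' r' f r f

  after f': (1 4 2 6)(3 5 8)
  after r': (1 7 5)(2 4 8 6)
  after f: (1 7 3 8 2)(4 5 6)
  after r: (1 4 7 5 3 2 8)
  after f: (2 5 8 6)(3 4 7)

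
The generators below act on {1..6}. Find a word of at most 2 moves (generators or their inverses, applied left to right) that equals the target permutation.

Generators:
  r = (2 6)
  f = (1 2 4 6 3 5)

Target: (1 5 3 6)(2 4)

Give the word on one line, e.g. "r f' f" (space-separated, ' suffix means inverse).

r f'

  after r: (2 6)
  after f': (1 5 3 6)(2 4)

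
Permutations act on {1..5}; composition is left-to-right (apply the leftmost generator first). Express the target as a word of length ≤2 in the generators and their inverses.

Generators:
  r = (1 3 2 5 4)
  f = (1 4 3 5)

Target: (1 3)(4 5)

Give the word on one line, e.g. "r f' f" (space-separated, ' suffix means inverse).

f' f'

  after f': (1 5 3 4)
  after f': (1 3)(4 5)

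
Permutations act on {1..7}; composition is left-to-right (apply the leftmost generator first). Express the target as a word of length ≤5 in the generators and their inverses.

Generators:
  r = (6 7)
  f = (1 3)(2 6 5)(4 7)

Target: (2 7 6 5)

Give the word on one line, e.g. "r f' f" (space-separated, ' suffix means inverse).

f' f' r'

  after f': (1 3)(2 5 6)(4 7)
  after f': (2 6 5)
  after r': (2 7 6 5)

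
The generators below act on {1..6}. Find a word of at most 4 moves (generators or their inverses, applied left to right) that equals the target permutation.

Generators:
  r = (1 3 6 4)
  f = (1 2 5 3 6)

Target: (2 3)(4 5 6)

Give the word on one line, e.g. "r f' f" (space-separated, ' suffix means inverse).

  after r: (1 3 6 4)
  after f: (1 6 4 2 5 3)
  after f: (2 3)(4 5 6)

r f f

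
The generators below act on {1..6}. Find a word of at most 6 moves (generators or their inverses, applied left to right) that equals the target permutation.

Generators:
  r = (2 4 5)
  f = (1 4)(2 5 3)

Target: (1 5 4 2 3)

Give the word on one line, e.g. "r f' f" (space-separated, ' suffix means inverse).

  after f: (1 4)(2 5 3)
  after r: (1 5 3 4)
  after f': (1 2 3)
  after r': (1 5 4 2 3)

f r f' r'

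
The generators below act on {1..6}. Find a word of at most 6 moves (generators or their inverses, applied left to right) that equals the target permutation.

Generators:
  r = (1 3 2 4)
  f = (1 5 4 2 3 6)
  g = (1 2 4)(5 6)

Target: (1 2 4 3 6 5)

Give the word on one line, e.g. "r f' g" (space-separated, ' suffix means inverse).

f' f' r r f

  after f': (1 6 3 2 4 5)
  after f': (1 3 4)(2 5 6)
  after r: (1 2 5 6 4 3)
  after r: (1 4 2 5 6)
  after f: (1 2 4 3 6 5)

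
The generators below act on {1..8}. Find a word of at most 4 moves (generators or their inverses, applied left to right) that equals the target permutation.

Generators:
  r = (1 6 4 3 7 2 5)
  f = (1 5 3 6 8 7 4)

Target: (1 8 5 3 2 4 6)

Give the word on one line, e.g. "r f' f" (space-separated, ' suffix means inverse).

f' r' f

  after f': (1 4 7 8 6 3 5)
  after r': (1 6 4 3 2 7 8)
  after f: (1 8 5 3 2 4 6)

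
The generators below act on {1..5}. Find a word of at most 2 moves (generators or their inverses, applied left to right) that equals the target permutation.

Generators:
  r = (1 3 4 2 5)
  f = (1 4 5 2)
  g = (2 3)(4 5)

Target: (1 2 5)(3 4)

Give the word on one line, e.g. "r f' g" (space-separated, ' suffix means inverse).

  after r': (1 5 2 4 3)
  after f: (1 2 5)(3 4)

r' f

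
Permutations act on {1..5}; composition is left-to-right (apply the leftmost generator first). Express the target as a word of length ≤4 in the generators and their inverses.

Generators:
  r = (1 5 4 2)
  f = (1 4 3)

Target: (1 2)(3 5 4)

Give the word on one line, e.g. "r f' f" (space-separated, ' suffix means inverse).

f r

  after f: (1 4 3)
  after r: (1 2)(3 5 4)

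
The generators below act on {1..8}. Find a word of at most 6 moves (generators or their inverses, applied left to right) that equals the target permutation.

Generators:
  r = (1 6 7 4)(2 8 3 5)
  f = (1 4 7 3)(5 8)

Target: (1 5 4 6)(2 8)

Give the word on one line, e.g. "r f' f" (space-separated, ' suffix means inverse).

  after f': (1 3 7 4)(5 8)
  after r: (1 5 3 4 6 7)(2 8)
  after f': (1 8 2 5 7 3)(4 6)
  after f': (1 5 4 6)(2 8)

f' r f' f'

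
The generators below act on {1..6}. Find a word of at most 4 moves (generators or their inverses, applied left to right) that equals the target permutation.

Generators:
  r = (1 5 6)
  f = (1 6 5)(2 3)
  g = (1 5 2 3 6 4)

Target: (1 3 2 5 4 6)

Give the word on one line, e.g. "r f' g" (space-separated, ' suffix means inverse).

r' g'

  after r': (1 6 5)
  after g': (1 3 2 5 4 6)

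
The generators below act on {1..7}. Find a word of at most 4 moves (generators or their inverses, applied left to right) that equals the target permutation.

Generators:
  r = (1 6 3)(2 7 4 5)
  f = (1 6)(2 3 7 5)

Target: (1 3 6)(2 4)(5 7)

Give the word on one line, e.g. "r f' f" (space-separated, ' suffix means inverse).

r r

  after r: (1 6 3)(2 7 4 5)
  after r: (1 3 6)(2 4)(5 7)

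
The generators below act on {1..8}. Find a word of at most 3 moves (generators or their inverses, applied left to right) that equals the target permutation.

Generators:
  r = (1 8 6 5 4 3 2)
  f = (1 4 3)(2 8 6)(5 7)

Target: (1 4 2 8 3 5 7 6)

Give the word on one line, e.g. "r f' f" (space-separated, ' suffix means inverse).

f' r'

  after f': (1 3 4)(2 6 8)(5 7)
  after r': (1 4 2 8 3 5 7 6)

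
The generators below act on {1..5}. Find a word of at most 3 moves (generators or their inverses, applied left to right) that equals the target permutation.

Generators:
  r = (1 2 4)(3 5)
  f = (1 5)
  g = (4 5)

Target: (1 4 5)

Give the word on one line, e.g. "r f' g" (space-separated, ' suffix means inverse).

  after f: (1 5)
  after g': (1 4 5)

f g'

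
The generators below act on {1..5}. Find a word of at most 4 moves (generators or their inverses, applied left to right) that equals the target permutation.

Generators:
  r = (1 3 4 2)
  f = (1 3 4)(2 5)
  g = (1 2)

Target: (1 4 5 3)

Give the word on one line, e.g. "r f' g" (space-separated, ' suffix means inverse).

f g' f

  after f: (1 3 4)(2 5)
  after g': (1 3 4 2 5)
  after f: (1 4 5 3)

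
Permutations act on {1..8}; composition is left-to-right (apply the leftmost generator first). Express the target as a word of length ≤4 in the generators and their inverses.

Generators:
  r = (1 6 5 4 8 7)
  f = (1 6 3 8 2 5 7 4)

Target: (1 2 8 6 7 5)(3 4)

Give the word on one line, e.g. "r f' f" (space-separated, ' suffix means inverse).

  after f': (1 4 7 5 2 8 3 6)
  after f': (1 7 2 3)(4 5 8 6)
  after r': (1 8)(2 3 7)(4 6 5)
  after f: (1 2 8 6 7 5)(3 4)

f' f' r' f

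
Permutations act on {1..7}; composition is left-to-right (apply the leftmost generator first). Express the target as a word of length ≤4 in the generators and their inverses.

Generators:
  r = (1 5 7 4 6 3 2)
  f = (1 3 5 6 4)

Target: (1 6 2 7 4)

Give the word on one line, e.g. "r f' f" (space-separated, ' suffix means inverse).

  after r: (1 5 7 4 6 3 2)
  after f': (1 3 2 4 5 7 6)
  after r': (1 6 2 7 4)

r f' r'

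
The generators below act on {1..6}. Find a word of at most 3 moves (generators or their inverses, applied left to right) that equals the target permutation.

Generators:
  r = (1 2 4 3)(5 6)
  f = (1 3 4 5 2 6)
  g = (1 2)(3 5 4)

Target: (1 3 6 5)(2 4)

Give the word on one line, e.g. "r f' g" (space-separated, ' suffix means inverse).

  after r: (1 2 4 3)(5 6)
  after g: (2 3)(4 5 6)
  after f: (1 3 6 5)(2 4)

r g f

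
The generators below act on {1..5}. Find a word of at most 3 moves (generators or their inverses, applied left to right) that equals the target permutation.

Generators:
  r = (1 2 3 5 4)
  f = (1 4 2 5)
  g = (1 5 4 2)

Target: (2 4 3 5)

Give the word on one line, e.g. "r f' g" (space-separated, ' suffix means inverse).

f r

  after f: (1 4 2 5)
  after r: (2 4 3 5)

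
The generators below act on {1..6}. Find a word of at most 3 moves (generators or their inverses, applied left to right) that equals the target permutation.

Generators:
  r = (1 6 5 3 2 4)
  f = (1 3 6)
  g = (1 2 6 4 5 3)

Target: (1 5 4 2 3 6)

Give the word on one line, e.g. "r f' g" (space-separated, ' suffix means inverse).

  after g: (1 2 6 4 5 3)
  after r': (1 3 4 6 2)
  after g': (1 5 4 2 3 6)

g r' g'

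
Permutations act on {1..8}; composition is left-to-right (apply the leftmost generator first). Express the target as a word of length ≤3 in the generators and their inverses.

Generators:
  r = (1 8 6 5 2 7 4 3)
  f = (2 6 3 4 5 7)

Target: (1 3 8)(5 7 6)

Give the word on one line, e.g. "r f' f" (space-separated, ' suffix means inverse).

  after f': (2 7 5 4 3 6)
  after r': (1 3 8)(5 7 6)

f' r'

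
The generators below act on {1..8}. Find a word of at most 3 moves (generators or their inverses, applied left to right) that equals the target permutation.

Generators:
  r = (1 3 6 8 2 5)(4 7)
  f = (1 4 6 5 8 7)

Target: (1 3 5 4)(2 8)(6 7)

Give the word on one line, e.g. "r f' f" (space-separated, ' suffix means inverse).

  after r: (1 3 6 8 2 5)(4 7)
  after f: (1 3 5 4)(2 8)(6 7)

r f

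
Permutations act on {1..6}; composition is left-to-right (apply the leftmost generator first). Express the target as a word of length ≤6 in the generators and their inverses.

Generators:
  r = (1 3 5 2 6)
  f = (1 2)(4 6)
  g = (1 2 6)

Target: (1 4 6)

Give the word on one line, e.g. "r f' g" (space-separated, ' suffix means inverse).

  after g': (1 6 2)
  after f': (1 4 6)
  after f': (1 6 2)
  after f': (1 4 6)

g' f' f' f'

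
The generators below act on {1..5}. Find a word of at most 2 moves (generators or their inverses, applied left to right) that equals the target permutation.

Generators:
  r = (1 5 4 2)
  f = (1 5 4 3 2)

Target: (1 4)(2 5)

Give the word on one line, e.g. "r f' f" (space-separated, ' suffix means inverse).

r' r'

  after r': (1 2 4 5)
  after r': (1 4)(2 5)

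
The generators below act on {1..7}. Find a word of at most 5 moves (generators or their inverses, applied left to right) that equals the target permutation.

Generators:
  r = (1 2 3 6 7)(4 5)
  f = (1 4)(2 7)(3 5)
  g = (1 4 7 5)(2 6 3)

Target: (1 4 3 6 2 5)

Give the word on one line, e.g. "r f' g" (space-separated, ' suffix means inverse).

r' g' r' g' g'

  after r': (1 7 6 3 2)(4 5)
  after g': (1 4 7 2 5)
  after r': (1 5 7)(2 4 6 3)
  after g': (1 7 5 4 2)
  after g': (1 4 3 6 2 5)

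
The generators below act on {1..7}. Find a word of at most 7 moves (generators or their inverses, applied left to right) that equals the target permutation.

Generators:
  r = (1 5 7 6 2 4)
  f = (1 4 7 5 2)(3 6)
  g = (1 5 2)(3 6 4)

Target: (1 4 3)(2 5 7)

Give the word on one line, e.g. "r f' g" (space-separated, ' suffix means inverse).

f' f' r' g' r

  after f': (1 2 5 7 4)(3 6)
  after f': (1 5 4 2 7)
  after r': (2 5)(4 6 7)
  after g': (1 2)(3 4)(6 7)
  after r: (1 4 3)(2 5 7)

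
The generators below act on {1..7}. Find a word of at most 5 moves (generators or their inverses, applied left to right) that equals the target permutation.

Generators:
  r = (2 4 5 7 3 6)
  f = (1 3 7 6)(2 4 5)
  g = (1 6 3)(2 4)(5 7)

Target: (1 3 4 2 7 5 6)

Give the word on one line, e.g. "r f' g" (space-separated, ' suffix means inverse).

  after r': (2 6 3 7 5 4)
  after g: (1 6)(2 3 5)
  after r': (1 3 4 2 7 5 6)

r' g r'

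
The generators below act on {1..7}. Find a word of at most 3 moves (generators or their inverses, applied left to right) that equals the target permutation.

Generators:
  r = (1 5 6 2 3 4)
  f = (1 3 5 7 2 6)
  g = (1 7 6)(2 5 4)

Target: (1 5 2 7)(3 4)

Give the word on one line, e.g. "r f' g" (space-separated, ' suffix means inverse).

f' r'

  after f': (1 6 2 7 5 3)
  after r': (1 5 2 7)(3 4)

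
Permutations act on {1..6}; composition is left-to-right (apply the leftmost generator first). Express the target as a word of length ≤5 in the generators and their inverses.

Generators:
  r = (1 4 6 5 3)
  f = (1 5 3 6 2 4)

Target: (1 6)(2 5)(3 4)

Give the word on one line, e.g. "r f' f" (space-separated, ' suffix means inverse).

f' f' f'

  after f': (1 4 2 6 3 5)
  after f': (1 2 3)(4 6 5)
  after f': (1 6)(2 5)(3 4)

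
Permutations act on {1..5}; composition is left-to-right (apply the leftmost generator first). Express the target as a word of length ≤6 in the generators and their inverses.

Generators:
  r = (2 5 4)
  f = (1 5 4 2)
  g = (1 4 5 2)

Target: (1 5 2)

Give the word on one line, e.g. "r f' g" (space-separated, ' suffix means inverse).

f' g r g f'

  after f': (1 2 4 5)
  after g: (2 5 4)
  after r: (2 4 5)
  after g: (1 4 2 5)
  after f': (1 5 2)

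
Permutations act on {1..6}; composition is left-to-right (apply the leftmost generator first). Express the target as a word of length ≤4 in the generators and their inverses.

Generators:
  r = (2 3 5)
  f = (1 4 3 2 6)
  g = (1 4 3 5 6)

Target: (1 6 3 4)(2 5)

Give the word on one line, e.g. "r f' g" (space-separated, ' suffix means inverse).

  after g': (1 6 5 3 4)
  after r': (1 6 3 4)(2 5)

g' r'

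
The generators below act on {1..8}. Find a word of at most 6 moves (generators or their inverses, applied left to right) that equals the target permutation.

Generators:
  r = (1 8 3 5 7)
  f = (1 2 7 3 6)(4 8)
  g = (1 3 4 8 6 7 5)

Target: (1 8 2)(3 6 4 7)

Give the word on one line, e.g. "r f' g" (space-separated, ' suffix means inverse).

r' f g g

  after r': (1 7 5 3 8)
  after f: (1 3 4 8 2 7 5 6)
  after g: (1 4 6 3 8 2 5 7)
  after g: (1 8 2)(3 6 4 7)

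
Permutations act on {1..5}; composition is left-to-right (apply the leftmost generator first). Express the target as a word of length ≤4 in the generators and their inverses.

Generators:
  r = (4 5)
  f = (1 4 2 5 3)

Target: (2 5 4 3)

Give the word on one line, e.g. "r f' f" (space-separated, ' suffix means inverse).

  after f: (1 4 2 5 3)
  after r: (1 5 3)(2 4)
  after f: (1 3 4 5)
  after f: (2 5 4 3)

f r f f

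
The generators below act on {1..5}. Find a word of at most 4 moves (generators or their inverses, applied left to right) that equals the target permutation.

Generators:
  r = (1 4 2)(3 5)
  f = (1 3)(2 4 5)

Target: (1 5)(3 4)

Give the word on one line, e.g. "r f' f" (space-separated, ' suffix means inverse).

  after f: (1 3)(2 4 5)
  after r: (1 5)(3 4)

f r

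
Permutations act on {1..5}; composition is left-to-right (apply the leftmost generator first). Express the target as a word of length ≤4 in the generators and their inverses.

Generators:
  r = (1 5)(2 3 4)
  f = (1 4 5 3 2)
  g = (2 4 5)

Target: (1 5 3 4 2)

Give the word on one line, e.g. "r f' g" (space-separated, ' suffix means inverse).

f g

  after f: (1 4 5 3 2)
  after g: (1 5 3 4 2)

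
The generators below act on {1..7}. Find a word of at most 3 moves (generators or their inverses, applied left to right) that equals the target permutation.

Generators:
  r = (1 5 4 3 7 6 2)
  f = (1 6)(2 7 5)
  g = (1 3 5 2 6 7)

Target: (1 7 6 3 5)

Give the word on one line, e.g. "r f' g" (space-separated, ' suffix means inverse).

  after f': (1 6)(2 5 7)
  after g: (1 7 6 3 5)

f' g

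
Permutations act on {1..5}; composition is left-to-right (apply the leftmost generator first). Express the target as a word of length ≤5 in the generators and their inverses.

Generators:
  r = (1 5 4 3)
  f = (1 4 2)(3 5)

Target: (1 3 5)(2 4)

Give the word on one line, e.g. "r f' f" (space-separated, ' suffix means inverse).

r' f r f' r'

  after r': (1 3 4 5)
  after f: (1 5 4 3 2)
  after r: (1 4)(2 5 3)
  after f': (2 3 4)
  after r': (1 3 5)(2 4)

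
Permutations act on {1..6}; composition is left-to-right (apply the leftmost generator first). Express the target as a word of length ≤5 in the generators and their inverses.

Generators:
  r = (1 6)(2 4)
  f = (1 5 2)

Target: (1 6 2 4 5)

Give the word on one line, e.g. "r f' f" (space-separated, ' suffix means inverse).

  after r: (1 6)(2 4)
  after f': (1 6 2 4 5)
  after r': (4 5 6)
  after r': (1 6 2 4 5)

r f' r' r'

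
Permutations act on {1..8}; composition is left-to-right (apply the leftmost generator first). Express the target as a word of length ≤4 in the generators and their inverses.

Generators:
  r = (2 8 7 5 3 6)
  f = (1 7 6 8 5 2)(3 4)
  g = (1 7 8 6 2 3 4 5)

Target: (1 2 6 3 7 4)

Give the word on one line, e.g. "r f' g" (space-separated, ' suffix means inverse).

  after f: (1 7 6 8 5 2)(3 4)
  after g: (1 8)(2 7)(3 5)
  after g: (1 6 2 8 7 3)(4 5)
  after g: (1 2 6 3 7 4)

f g g g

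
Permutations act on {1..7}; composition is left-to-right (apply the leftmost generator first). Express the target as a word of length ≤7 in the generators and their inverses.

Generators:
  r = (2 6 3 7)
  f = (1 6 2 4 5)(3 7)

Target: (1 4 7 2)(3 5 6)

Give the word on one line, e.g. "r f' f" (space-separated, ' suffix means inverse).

r' f' r' f' r

  after r': (2 7 3 6)
  after f': (1 5 4 2 3)
  after r': (1 5 4 7 3)(2 6)
  after f': (1 4 3 5 2)
  after r: (1 4 7 2)(3 5 6)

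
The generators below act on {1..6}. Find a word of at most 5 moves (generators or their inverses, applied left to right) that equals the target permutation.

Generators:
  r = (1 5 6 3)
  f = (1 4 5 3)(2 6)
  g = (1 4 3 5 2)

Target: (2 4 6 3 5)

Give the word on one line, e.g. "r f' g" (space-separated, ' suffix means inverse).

g f g' f

  after g: (1 4 3 5 2)
  after f: (1 5 6 2 4)
  after g': (1 3 4 2)(5 6)
  after f: (2 4 6 3 5)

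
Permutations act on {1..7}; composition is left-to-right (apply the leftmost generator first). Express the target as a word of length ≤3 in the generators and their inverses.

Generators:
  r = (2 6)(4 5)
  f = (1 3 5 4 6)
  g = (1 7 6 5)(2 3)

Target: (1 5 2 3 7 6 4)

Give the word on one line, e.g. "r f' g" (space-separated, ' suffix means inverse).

f' g

  after f': (1 6 4 5 3)
  after g: (1 5 2 3 7 6 4)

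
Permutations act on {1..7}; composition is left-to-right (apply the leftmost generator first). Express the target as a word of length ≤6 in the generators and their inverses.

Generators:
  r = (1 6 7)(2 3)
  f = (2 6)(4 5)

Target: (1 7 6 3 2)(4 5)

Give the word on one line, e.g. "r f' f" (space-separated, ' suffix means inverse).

  after f: (2 6)(4 5)
  after r': (1 7 6 3 2)(4 5)
  after f': (1 7 2)(3 6)
  after f': (1 7 6 3 2)(4 5)

f r' f' f'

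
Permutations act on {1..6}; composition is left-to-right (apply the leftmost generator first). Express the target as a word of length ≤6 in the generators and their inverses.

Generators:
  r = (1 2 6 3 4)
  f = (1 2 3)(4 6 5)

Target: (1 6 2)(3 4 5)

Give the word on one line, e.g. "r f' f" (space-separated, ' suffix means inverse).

r f' r' f

  after r: (1 2 6 3 4)
  after f': (2 4 3 5 6)
  after r': (1 4 6)(2 3 5)
  after f: (1 6 2)(3 4 5)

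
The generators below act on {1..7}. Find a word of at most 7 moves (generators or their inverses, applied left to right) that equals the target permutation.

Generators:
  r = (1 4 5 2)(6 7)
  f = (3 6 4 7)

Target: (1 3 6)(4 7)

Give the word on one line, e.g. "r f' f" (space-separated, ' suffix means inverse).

  after f': (3 7 4 6)
  after r: (1 4 7 5 2)(3 6)
  after f': (1 6 7 5 2)
  after f': (1 3 7 5 2)(4 6)
  after r': (1 3 6)(4 7)

f' r f' f' r'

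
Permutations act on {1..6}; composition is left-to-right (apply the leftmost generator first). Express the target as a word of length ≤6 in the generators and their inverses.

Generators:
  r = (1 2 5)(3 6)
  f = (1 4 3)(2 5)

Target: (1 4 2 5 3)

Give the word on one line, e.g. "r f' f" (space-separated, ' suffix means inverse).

  after f': (1 3 4)(2 5)
  after r: (1 6 3 4 2)
  after r: (1 3 4 5)
  after f': (1 4 2 5 3)

f' r r f'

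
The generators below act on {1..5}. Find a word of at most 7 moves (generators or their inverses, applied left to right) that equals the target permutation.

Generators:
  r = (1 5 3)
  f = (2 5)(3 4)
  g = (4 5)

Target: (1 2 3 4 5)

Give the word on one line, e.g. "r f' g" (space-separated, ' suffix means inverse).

g' r f' r g

  after g': (4 5)
  after r: (1 5 4 3)
  after f': (1 2 5 3)
  after r: (1 2 3 5)
  after g: (1 2 3 4 5)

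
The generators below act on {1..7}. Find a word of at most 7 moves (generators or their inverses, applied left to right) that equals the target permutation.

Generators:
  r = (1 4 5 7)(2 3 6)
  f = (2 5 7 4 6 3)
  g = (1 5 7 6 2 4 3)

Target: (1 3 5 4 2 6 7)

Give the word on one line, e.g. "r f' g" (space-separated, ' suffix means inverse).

r g g f' g'

  after r: (1 4 5 7)(2 3 6)
  after g: (1 3 2)(4 7 5 6)
  after g: (2 5)(3 4 6)
  after f': (3 7 5)
  after g': (1 3 5 4 2 6 7)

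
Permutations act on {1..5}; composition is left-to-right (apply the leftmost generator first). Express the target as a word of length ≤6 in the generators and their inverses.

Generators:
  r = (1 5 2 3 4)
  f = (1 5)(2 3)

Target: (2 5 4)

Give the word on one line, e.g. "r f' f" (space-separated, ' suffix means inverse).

  after r: (1 5 2 3 4)
  after f: (3 4 5)
  after r': (1 4)(2 5)
  after f: (1 4 5 3 2)
  after r: (2 5 4)

r f r' f r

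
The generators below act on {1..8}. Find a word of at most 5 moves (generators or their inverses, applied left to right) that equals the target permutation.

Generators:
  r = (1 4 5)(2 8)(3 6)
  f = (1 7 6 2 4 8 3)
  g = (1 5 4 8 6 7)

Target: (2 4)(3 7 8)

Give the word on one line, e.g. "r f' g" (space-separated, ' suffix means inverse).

  after g': (1 7 6 8 4 5)
  after r': (1 7 3 6 2 8)
  after f': (2 4)(3 7 8)

g' r' f'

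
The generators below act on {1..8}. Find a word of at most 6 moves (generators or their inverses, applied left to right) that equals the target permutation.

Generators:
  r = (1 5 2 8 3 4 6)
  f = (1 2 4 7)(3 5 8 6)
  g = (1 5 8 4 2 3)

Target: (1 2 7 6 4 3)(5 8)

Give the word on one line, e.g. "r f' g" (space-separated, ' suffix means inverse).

  after f: (1 2 4 7)(3 5 8 6)
  after f: (1 4)(2 7)(3 8)(5 6)
  after r': (1 3 2 7 5 4 6)
  after r': (1 8 2 7)(3 5)
  after r': (1 2 7 6 4 3)(5 8)

f f r' r' r'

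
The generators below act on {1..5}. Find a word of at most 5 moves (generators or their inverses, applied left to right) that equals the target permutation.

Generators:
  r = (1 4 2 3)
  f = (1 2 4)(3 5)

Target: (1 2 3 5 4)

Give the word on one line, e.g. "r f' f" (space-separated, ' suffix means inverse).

  after f': (1 4 2)(3 5)
  after r': (2 3 5)
  after f': (1 4 2 5)
  after f': (1 2 3 5 4)

f' r' f' f'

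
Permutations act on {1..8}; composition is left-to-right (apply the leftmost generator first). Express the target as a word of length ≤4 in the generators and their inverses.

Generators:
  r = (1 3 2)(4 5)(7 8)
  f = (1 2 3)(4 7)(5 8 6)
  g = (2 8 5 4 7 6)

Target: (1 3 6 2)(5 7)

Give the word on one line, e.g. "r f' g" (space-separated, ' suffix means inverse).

  after f': (1 3 2)(4 7)(5 6 8)
  after g': (1 3 6 2)(5 7)

f' g'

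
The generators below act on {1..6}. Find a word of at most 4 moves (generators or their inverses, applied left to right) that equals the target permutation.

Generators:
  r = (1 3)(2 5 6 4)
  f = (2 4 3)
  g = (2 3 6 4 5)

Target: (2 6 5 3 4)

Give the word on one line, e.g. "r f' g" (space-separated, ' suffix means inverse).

g' g' g'

  after g': (2 5 4 6 3)
  after g': (2 4 3 5 6)
  after g': (2 6 5 3 4)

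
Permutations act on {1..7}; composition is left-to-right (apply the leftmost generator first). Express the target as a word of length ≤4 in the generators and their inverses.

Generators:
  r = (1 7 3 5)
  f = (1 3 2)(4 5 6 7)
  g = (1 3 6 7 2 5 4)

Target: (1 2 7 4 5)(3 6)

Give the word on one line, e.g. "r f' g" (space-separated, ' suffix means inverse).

r' g'

  after r': (1 5 3 7)
  after g': (1 2 7 4 5)(3 6)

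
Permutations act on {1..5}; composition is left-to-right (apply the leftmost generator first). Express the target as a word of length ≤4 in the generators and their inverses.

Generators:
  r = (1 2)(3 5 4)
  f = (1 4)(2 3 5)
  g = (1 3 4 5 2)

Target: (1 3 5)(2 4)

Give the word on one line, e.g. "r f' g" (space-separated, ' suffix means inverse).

f' g'

  after f': (1 4)(2 5 3)
  after g': (1 3 5)(2 4)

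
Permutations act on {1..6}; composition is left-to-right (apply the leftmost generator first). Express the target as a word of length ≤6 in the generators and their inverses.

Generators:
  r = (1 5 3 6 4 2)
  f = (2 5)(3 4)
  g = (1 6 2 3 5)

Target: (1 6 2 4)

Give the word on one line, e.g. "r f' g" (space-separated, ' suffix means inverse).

f' r f' g'

  after f': (2 5)(3 4)
  after r: (1 5)(2 3)(4 6)
  after f': (1 2 4 6 3 5)
  after g': (1 6 2 4)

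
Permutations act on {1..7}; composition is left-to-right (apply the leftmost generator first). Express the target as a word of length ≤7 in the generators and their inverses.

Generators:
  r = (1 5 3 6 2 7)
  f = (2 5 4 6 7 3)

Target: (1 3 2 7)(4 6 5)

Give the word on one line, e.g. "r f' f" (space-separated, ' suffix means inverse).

r' f r' f' f'

  after r': (1 7 2 6 3 5)
  after f: (1 3 4 6 2 7 5)
  after r': (1 5 7)(3 4)
  after f': (1 2 3 5 6 4 7)
  after f': (1 3 2 7)(4 6 5)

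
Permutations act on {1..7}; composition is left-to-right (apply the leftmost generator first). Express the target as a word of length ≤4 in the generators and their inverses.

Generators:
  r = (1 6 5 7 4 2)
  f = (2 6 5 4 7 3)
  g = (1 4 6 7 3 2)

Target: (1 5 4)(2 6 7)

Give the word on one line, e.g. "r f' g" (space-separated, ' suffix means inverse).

r r

  after r: (1 6 5 7 4 2)
  after r: (1 5 4)(2 6 7)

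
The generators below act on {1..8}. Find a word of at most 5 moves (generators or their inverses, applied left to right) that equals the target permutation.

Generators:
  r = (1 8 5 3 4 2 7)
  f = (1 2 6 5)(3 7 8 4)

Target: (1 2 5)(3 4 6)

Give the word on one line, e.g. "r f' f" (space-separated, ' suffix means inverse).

r f r

  after r: (1 8 5 3 4 2 7)
  after f: (1 4 6 5 7 2 8)
  after r: (1 2 5)(3 4 6)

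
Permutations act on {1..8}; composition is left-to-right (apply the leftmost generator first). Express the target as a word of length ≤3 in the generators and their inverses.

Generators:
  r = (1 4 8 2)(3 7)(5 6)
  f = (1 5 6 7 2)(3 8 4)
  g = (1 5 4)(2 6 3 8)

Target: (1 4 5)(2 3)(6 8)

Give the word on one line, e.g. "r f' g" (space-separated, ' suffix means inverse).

  after g: (1 5 4)(2 6 3 8)
  after g: (1 4 5)(2 3)(6 8)

g g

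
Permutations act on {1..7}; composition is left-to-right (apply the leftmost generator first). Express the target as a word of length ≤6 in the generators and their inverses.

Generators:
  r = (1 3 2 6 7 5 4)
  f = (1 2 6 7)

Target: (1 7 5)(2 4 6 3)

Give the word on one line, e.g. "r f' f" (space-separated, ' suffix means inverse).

f r' f' r' f'

  after f: (1 2 6 7)
  after r': (1 3)(4 5 7)
  after f': (1 3 7 4 5 6 2)
  after r': (2 4 7 5)(3 6)
  after f': (1 7 5)(2 4 6 3)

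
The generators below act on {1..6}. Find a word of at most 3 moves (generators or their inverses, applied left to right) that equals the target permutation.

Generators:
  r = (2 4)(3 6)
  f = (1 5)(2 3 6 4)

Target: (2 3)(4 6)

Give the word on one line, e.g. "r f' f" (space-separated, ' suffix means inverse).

r f f

  after r: (2 4)(3 6)
  after f: (1 5)(3 4)
  after f: (2 3)(4 6)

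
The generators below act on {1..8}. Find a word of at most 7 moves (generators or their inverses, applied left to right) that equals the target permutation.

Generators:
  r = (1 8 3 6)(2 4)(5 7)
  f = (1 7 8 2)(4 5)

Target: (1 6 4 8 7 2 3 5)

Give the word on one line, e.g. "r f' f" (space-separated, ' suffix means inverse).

  after r': (1 6 3 8)(2 4)(5 7)
  after r': (1 3)(6 8)
  after f': (1 3 2 8 6 7)(4 5)
  after r: (1 6 5 2 3 4 7 8)
  after f: (1 6 4 8 7 2 3 5)

r' r' f' r f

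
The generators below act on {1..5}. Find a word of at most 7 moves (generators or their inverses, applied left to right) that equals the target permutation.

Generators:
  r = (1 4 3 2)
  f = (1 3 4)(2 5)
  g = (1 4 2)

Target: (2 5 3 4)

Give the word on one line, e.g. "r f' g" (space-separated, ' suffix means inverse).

  after f: (1 3 4)(2 5)
  after g': (1 3)(2 5 4)
  after g': (1 3 2 5)
  after r': (1 4)(2 5)
  after r': (2 5 3 4)

f g' g' r' r'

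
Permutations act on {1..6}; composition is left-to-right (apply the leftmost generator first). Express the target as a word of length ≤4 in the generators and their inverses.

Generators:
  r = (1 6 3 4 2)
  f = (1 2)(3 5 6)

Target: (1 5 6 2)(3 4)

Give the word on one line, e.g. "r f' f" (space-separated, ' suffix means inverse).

  after r': (1 2 4 3 6)
  after f: (2 4 5 6)
  after r: (1 6)(3 4 5)
  after f': (1 5 6 2)(3 4)

r' f r f'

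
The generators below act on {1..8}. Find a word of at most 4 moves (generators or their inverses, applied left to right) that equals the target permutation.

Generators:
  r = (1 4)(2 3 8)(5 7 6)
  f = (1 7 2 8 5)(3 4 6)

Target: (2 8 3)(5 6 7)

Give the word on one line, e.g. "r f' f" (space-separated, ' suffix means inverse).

  after r: (1 4)(2 3 8)(5 7 6)
  after r: (2 8 3)(5 6 7)

r r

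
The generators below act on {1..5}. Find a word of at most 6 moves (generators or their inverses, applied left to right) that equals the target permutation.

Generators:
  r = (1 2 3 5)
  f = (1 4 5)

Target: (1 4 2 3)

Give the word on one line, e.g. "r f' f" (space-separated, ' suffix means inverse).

  after f': (1 5 4)
  after r: (2 3 5 4)
  after f': (1 5)(2 3 4)
  after f': (1 4 2 3)

f' r f' f'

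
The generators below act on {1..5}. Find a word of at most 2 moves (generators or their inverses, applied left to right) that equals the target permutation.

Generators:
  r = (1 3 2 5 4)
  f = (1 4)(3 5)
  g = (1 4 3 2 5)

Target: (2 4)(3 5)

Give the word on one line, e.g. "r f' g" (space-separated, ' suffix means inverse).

  after r': (1 4 5 2 3)
  after g': (2 4)(3 5)

r' g'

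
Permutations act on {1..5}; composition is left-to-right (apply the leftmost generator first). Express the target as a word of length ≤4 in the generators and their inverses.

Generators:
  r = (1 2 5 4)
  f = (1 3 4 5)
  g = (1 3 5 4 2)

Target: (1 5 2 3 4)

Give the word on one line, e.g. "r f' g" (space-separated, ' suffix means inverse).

g g

  after g: (1 3 5 4 2)
  after g: (1 5 2 3 4)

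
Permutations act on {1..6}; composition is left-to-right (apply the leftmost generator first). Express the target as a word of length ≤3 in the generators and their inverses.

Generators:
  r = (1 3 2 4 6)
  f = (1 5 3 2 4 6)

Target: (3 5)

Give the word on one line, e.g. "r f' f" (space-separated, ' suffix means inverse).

r' f

  after r': (1 6 4 2 3)
  after f: (3 5)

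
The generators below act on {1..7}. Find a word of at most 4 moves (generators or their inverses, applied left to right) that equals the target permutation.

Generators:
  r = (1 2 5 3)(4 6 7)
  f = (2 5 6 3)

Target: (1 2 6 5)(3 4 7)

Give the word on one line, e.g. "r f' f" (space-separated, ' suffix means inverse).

  after f': (2 3 6 5)
  after r': (1 3 4 7 6 2 5)
  after f: (1 2 6 5)(3 4 7)

f' r' f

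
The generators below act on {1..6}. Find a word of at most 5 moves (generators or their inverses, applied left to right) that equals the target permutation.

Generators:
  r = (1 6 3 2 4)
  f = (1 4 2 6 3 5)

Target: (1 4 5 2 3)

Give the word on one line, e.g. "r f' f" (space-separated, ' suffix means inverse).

  after f': (1 5 3 6 2 4)
  after f': (1 3 2)(4 5 6)
  after r: (1 2 6)(3 4 5)
  after r: (1 4 5 2 3)

f' f' r r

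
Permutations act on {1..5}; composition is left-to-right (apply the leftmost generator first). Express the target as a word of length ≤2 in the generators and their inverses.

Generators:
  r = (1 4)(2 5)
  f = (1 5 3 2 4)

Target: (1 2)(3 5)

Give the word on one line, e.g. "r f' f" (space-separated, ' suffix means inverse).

  after f: (1 5 3 2 4)
  after r': (1 2)(3 5)

f r'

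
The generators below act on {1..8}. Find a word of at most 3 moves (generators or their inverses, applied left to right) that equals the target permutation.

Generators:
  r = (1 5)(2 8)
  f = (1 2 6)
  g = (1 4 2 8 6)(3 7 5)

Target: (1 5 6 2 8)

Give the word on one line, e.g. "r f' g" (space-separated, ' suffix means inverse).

  after r: (1 5)(2 8)
  after f': (1 5 6 2 8)

r f'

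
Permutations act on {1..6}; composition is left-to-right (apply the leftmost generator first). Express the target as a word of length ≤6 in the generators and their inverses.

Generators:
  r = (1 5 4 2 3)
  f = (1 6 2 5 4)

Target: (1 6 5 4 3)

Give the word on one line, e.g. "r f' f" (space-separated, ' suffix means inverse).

  after r: (1 5 4 2 3)
  after r: (1 4 3 5 2)
  after f': (1 5 6)(2 4 3)
  after f': (1 2 5)(3 6 4)
  after f': (1 6 5 4 3)

r r f' f' f'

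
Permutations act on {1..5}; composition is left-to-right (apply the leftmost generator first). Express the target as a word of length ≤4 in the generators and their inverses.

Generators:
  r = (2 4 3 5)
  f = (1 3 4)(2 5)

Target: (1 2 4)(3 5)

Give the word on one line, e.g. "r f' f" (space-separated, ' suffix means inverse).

f r r

  after f: (1 3 4)(2 5)
  after r: (1 5 4)
  after r: (1 2 4)(3 5)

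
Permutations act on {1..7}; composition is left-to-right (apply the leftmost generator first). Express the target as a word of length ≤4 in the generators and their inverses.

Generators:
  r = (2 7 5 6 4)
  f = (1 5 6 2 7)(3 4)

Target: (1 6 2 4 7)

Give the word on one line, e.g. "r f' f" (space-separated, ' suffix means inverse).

  after r': (2 4 6 5 7)
  after f: (1 5)(2 3 4)
  after f: (1 6 2 4 7)

r' f f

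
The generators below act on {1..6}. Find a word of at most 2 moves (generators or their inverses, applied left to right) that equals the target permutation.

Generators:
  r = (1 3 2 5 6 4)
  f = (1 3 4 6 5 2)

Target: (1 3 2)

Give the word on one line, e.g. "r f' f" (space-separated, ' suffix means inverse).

r' f'

  after r': (1 4 6 5 2 3)
  after f': (1 3 2)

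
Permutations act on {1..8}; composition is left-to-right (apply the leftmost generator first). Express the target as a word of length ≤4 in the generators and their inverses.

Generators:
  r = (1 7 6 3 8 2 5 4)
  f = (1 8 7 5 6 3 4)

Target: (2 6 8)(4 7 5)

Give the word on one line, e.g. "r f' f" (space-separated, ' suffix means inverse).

f' r f' r

  after f': (1 4 3 6 5 7 8)
  after r: (2 5 6 4 8 7)
  after f': (1 4)(2 7)(3 6)
  after r: (2 6 8)(4 7 5)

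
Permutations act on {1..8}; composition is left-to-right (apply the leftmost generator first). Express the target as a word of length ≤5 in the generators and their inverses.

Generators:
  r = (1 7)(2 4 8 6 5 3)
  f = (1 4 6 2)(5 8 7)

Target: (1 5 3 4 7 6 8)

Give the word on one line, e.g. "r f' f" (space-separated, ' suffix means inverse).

  after r: (1 7)(2 4 8 6 5 3)
  after f': (1 8 4 5 3 6 7 2)
  after f': (1 5 3 4 7 6 8)

r f' f'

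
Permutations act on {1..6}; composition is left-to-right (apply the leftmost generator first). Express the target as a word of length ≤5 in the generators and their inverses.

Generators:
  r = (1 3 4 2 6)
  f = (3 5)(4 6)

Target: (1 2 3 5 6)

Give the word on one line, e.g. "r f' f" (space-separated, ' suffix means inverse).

  after f': (3 5)(4 6)
  after r': (1 6 3 5)(2 4)
  after r': (1 2 3 5 6)

f' r' r'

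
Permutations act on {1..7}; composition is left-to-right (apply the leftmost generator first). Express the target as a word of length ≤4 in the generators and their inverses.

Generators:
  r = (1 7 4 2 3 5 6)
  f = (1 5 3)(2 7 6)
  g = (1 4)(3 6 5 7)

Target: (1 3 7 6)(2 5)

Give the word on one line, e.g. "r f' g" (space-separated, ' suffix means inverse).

g r r

  after g: (1 4)(3 6 5 7)
  after r: (1 2 3)(4 7 5)
  after r: (1 3 7 6)(2 5)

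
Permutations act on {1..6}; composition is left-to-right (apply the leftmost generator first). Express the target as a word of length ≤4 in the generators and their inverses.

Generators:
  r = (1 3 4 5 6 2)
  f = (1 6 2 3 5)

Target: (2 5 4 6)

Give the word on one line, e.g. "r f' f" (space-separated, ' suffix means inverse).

  after r': (1 2 6 5 4 3)
  after f': (1 6 3 5 4 2)
  after f': (2 5 4 6)

r' f' f'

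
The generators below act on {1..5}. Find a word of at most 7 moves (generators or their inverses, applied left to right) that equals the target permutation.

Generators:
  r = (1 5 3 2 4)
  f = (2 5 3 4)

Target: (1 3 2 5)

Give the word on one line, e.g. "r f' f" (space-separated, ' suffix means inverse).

f r f r' f

  after f: (2 5 3 4)
  after r: (1 5 2 3)
  after f: (1 3)(2 4)
  after r': (1 5)(3 4)
  after f: (1 3 2 5)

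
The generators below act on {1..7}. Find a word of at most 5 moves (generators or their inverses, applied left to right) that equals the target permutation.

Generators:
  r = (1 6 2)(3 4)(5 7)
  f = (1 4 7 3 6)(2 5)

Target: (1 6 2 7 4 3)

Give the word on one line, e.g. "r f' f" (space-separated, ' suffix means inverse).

f' r' f r' f

  after f': (1 6 3 7 4)(2 5)
  after r': (2 7 3 5 6 4)
  after f: (1 4 5)(2 3)(6 7)
  after r': (1 3 6 5 2 4 7)
  after f: (1 6 2 7 4 3)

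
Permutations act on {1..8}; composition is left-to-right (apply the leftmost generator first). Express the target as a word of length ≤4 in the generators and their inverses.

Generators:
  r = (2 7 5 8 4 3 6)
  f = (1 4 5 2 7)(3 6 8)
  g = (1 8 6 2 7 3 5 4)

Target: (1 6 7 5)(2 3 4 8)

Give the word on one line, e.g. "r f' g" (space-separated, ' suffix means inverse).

  after g: (1 8 6 2 7 3 5 4)
  after g: (1 6 7 5)(2 3 4 8)

g g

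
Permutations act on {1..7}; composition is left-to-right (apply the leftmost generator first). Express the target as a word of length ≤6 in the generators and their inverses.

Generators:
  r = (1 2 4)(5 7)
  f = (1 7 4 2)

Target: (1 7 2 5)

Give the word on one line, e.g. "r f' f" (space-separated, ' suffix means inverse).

  after r: (1 2 4)(5 7)
  after f': (1 4 2 7 5)
  after r': (1 2 5 4)
  after f: (2 5)(4 7)
  after f: (1 7 2 5)

r f' r' f f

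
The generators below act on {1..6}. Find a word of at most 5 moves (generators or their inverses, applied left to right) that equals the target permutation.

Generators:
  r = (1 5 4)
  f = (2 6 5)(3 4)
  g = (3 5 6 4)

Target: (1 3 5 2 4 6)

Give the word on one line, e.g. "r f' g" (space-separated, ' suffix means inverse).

  after f: (2 6 5)(3 4)
  after g: (2 4 5)
  after r: (1 5 2)
  after g': (1 3 4 6 5 2)
  after r': (1 3 5 2 4 6)

f g r g' r'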